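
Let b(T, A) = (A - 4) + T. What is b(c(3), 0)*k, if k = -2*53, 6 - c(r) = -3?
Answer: -530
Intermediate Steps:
c(r) = 9 (c(r) = 6 - 1*(-3) = 6 + 3 = 9)
k = -106
b(T, A) = -4 + A + T (b(T, A) = (-4 + A) + T = -4 + A + T)
b(c(3), 0)*k = (-4 + 0 + 9)*(-106) = 5*(-106) = -530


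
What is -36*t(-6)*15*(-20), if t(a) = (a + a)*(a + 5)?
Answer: 129600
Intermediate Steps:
t(a) = 2*a*(5 + a) (t(a) = (2*a)*(5 + a) = 2*a*(5 + a))
-36*t(-6)*15*(-20) = -36*(2*(-6)*(5 - 6))*15*(-20) = -36*(2*(-6)*(-1))*15*(-20) = -36*12*15*(-20) = -6480*(-20) = -36*(-3600) = 129600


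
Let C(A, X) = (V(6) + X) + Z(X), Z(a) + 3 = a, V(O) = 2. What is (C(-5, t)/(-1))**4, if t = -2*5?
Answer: 194481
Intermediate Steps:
Z(a) = -3 + a
t = -10
C(A, X) = -1 + 2*X (C(A, X) = (2 + X) + (-3 + X) = -1 + 2*X)
(C(-5, t)/(-1))**4 = ((-1 + 2*(-10))/(-1))**4 = ((-1 - 20)*(-1))**4 = (-21*(-1))**4 = 21**4 = 194481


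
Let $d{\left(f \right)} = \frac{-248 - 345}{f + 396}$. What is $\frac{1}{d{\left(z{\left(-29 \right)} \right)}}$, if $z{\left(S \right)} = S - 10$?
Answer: $- \frac{357}{593} \approx -0.60202$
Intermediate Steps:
$z{\left(S \right)} = -10 + S$
$d{\left(f \right)} = - \frac{593}{396 + f}$
$\frac{1}{d{\left(z{\left(-29 \right)} \right)}} = \frac{1}{\left(-593\right) \frac{1}{396 - 39}} = \frac{1}{\left(-593\right) \frac{1}{357}} = \frac{1}{- \frac{593}{357}} = - \frac{357}{593}$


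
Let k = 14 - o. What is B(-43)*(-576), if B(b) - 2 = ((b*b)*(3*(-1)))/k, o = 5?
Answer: 353856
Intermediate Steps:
k = 9 (k = 14 - 1*5 = 14 - 5 = 9)
B(b) = 2 - b**2/3 (B(b) = 2 + ((b*b)*(3*(-1)))/9 = 2 + (b**2*(-3))*(1/9) = 2 - 3*b**2*(1/9) = 2 - b**2/3)
B(-43)*(-576) = (2 - 1/3*(-43)**2)*(-576) = (2 - 1/3*1849)*(-576) = (2 - 1849/3)*(-576) = -1843/3*(-576) = 353856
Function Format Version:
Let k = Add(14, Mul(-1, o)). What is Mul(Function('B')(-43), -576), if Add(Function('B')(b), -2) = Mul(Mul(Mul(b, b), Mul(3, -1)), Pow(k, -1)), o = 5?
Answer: 353856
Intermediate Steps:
k = 9 (k = Add(14, Mul(-1, 5)) = Add(14, -5) = 9)
Function('B')(b) = Add(2, Mul(Rational(-1, 3), Pow(b, 2))) (Function('B')(b) = Add(2, Mul(Mul(Mul(b, b), Mul(3, -1)), Pow(9, -1))) = Add(2, Mul(Mul(Pow(b, 2), -3), Rational(1, 9))) = Add(2, Mul(Mul(-3, Pow(b, 2)), Rational(1, 9))) = Add(2, Mul(Rational(-1, 3), Pow(b, 2))))
Mul(Function('B')(-43), -576) = Mul(Add(2, Mul(Rational(-1, 3), Pow(-43, 2))), -576) = Mul(Add(2, Mul(Rational(-1, 3), 1849)), -576) = Mul(Add(2, Rational(-1849, 3)), -576) = Mul(Rational(-1843, 3), -576) = 353856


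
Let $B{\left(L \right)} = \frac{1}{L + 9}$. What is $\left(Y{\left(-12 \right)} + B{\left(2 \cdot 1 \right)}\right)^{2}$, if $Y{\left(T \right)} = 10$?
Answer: $\frac{12321}{121} \approx 101.83$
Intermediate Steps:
$B{\left(L \right)} = \frac{1}{9 + L}$
$\left(Y{\left(-12 \right)} + B{\left(2 \cdot 1 \right)}\right)^{2} = \left(10 + \frac{1}{9 + 2 \cdot 1}\right)^{2} = \left(10 + \frac{1}{9 + 2}\right)^{2} = \left(10 + \frac{1}{11}\right)^{2} = \left(\frac{111}{11}\right)^{2} = \frac{12321}{121}$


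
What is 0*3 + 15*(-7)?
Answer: -105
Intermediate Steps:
0*3 + 15*(-7) = 0 - 105 = -105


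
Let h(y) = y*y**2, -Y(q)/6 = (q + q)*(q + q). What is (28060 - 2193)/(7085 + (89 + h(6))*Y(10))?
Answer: -25867/724915 ≈ -0.035683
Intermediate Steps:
Y(q) = -24*q**2 (Y(q) = -6*(q + q)*(q + q) = -6*2*q*2*q = -24*q**2)
h(y) = y**3
(28060 - 2193)/(7085 + (89 + h(6))*Y(10)) = (28060 - 2193)/(7085 + (89 + 6**3)*(-24*10**2)) = 25867/(7085 + (89 + 216)*(-24*100)) = 25867/(7085 + 305*(-2400)) = 25867/(7085 - 732000) = 25867/(-724915) = 25867*(-1/724915) = -25867/724915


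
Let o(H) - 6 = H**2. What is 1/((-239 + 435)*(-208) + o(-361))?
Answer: 1/89559 ≈ 1.1166e-5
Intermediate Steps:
o(H) = 6 + H**2
1/((-239 + 435)*(-208) + o(-361)) = 1/((-239 + 435)*(-208) + (6 + (-361)**2)) = 1/(196*(-208) + (6 + 130321)) = 1/(-40768 + 130327) = 1/89559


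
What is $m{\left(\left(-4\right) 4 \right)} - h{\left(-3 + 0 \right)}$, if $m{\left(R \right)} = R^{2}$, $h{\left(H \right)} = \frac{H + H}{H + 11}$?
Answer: $\frac{1027}{4} \approx 256.75$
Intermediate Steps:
$h{\left(H \right)} = \frac{2 H}{11 + H}$
$m{\left(\left(-4\right) 4 \right)} - h{\left(-3 + 0 \right)} = \left(\left(-4\right) 4\right)^{2} - \frac{2 \left(-3 + 0\right)}{11 + \left(-3 + 0\right)} = \left(-16\right)^{2} - 2 \left(-3\right) \frac{1}{11 - 3} = 256 - 2 \left(-3\right) \frac{1}{8} = 256 - - \frac{3}{4} = 256 + \frac{3}{4} = \frac{1027}{4}$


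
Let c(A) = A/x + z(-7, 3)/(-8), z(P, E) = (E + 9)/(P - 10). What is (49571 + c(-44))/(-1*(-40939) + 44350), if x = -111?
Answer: 187082783/321880686 ≈ 0.58122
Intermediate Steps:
z(P, E) = (9 + E)/(-10 + P)
c(A) = 3/34 - A/111 (c(A) = A/(-111) + ((9 + 3)/(-10 - 7))/(-8) = A*(-1/111) + (12/(-17))*(-⅛) = -A/111 - 1/17*12*(-⅛) = -A/111 - 12/17*(-⅛) = -A/111 + 3/34 = 3/34 - A/111)
(49571 + c(-44))/(-1*(-40939) + 44350) = (49571 + (3/34 - 1/111*(-44)))/(-1*(-40939) + 44350) = (49571 + (3/34 + 44/111))/(40939 + 44350) = (49571 + 1829/3774)/85289 = (187082783/3774)*(1/85289) = 187082783/321880686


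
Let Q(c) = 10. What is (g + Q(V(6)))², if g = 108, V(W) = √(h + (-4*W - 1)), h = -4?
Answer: 13924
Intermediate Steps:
V(W) = √(-5 - 4*W) (V(W) = √(-4 + (-4*W - 1)) = √(-4 + (-1 - 4*W)) = √(-5 - 4*W))
(g + Q(V(6)))² = (108 + 10)² = 118² = 13924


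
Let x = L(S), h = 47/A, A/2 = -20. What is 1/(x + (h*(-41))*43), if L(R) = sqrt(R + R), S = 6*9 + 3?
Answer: 3314440/6865762921 - 1600*sqrt(114)/6865762921 ≈ 0.00048026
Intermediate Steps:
A = -40 (A = 2*(-20) = -40)
h = -47/40 (h = 47/(-40) = 47*(-1/40) = -47/40 ≈ -1.1750)
S = 57 (S = 54 + 3 = 57)
L(R) = sqrt(2)*sqrt(R) (L(R) = sqrt(2*R) = sqrt(2)*sqrt(R))
x = sqrt(114) (x = sqrt(2)*sqrt(57) = sqrt(114) ≈ 10.677)
1/(x + (h*(-41))*43) = 1/(sqrt(114) - 47/40*(-41)*43) = 1/(sqrt(114) + (1927/40)*43) = 1/(sqrt(114) + 82861/40) = 1/(82861/40 + sqrt(114))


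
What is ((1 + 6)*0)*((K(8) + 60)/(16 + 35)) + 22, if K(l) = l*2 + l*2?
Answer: 22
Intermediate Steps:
K(l) = 4*l (K(l) = 2*l + 2*l = 4*l)
((1 + 6)*0)*((K(8) + 60)/(16 + 35)) + 22 = ((1 + 6)*0)*((4*8 + 60)/(16 + 35)) + 22 = (7*0)*((32 + 60)/51) + 22 = 0*(92*(1/51)) + 22 = 0*(92/51) + 22 = 0 + 22 = 22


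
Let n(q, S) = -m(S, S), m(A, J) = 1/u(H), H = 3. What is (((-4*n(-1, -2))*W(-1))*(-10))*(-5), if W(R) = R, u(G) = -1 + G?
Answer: -100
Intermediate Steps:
m(A, J) = ½ (m(A, J) = 1/(-1 + 3) = 1/2 = ½)
n(q, S) = -½ (n(q, S) = -1*½ = -½)
(((-4*n(-1, -2))*W(-1))*(-10))*(-5) = ((-4*(-½)*(-1))*(-10))*(-5) = ((2*(-1))*(-10))*(-5) = -2*(-10)*(-5) = 20*(-5) = -100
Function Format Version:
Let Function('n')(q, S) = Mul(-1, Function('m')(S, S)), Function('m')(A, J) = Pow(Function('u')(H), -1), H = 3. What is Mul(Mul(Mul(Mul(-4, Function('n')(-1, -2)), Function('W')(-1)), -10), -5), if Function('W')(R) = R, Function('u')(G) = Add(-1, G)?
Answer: -100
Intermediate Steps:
Function('m')(A, J) = Rational(1, 2) (Function('m')(A, J) = Pow(Add(-1, 3), -1) = Pow(2, -1) = Rational(1, 2))
Function('n')(q, S) = Rational(-1, 2) (Function('n')(q, S) = Mul(-1, Rational(1, 2)) = Rational(-1, 2))
Mul(Mul(Mul(Mul(-4, Function('n')(-1, -2)), Function('W')(-1)), -10), -5) = Mul(Mul(Mul(Mul(-4, Rational(-1, 2)), -1), -10), -5) = Mul(Mul(Mul(2, -1), -10), -5) = Mul(Mul(-2, -10), -5) = Mul(20, -5) = -100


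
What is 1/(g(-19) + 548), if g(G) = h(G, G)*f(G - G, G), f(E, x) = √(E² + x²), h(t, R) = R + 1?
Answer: 1/206 ≈ 0.0048544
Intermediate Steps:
h(t, R) = 1 + R
g(G) = √(G²)*(1 + G) (g(G) = (1 + G)*√((G - G)² + G²) = (1 + G)*√(0² + G²) = (1 + G)*√(0 + G²) = (1 + G)*√(G²) = √(G²)*(1 + G))
1/(g(-19) + 548) = 1/(√((-19)²)*(1 - 19) + 548) = 1/(√361*(-18) + 548) = 1/(19*(-18) + 548) = 1/(-342 + 548) = 1/206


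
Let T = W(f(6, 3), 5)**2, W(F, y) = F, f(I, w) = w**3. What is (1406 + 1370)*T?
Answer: 2023704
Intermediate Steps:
T = 729 (T = (3**3)**2 = 27**2 = 729)
(1406 + 1370)*T = (1406 + 1370)*729 = 2776*729 = 2023704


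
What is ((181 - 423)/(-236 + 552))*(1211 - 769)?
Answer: -26741/79 ≈ -338.49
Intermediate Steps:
((181 - 423)/(-236 + 552))*(1211 - 769) = -242/316*442 = -242*1/316*442 = -121/158*442 = -26741/79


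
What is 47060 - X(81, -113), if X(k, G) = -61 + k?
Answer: 47040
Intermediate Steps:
47060 - X(81, -113) = 47060 - (-61 + 81) = 47060 - 1*20 = 47060 - 20 = 47040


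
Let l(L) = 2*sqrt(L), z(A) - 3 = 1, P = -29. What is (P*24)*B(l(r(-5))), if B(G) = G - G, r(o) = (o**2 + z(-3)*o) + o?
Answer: 0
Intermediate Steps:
z(A) = 4 (z(A) = 3 + 1 = 4)
r(o) = o**2 + 5*o (r(o) = (o**2 + 4*o) + o = o**2 + 5*o)
B(G) = 0
(P*24)*B(l(r(-5))) = -29*24*0 = -696*0 = 0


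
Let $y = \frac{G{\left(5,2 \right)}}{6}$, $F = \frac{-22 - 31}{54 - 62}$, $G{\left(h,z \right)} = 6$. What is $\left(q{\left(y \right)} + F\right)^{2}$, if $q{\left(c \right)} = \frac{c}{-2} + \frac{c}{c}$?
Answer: $\frac{3249}{64} \approx 50.766$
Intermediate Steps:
$F = \frac{53}{8}$ ($F = - \frac{53}{-8} = \left(-53\right) \left(- \frac{1}{8}\right) = \frac{53}{8} \approx 6.625$)
$y = 1$ ($y = \frac{6}{6} = 6 \cdot \frac{1}{6} = 1$)
$q{\left(c \right)} = 1 - \frac{c}{2}$ ($q{\left(c \right)} = c \left(- \frac{1}{2}\right) + 1 = - \frac{c}{2} + 1 = 1 - \frac{c}{2}$)
$\left(q{\left(y \right)} + F\right)^{2} = \left(\left(1 - \frac{1}{2}\right) + \frac{53}{8}\right)^{2} = \left(\frac{1}{2} + \frac{53}{8}\right)^{2} = \left(\frac{57}{8}\right)^{2} = \frac{3249}{64}$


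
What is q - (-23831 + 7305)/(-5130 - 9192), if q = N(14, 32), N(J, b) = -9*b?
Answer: -2070631/7161 ≈ -289.15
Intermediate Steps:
q = -288 (q = -9*32 = -288)
q - (-23831 + 7305)/(-5130 - 9192) = -288 - (-23831 + 7305)/(-5130 - 9192) = -288 - (-16526)/(-14322) = -288 - (-16526)*(-1)/14322 = -288 - 1*8263/7161 = -288 - 8263/7161 = -2070631/7161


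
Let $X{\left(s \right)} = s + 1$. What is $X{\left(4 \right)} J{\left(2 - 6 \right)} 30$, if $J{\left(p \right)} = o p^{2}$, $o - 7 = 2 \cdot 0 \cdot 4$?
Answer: $16800$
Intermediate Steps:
$X{\left(s \right)} = 1 + s$
$o = 7$ ($o = 7 + 2 \cdot 0 \cdot 4 = 7 + 0 \cdot 4 = 7 + 0 = 7$)
$J{\left(p \right)} = 7 p^{2}$
$X{\left(4 \right)} J{\left(2 - 6 \right)} 30 = \left(1 + 4\right) 7 \left(2 - 6\right)^{2} \cdot 30 = 5 \cdot 7 \left(2 - 6\right)^{2} \cdot 30 = 5 \cdot 7 \left(-4\right)^{2} \cdot 30 = 5 \cdot 7 \cdot 16 \cdot 30 = 5 \cdot 112 \cdot 30 = 560 \cdot 30 = 16800$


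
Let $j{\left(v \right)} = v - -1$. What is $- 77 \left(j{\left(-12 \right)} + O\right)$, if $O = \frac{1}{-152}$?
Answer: $\frac{128821}{152} \approx 847.51$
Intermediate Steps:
$j{\left(v \right)} = 1 + v$ ($j{\left(v \right)} = v + 1 = 1 + v$)
$O = - \frac{1}{152} \approx -0.0065789$
$- 77 \left(j{\left(-12 \right)} + O\right) = - 77 \left(\left(1 - 12\right) - \frac{1}{152}\right) = - 77 \left(-11 - \frac{1}{152}\right) = - \frac{77 \left(-1673\right)}{152} = \left(-1\right) \left(- \frac{128821}{152}\right) = \frac{128821}{152}$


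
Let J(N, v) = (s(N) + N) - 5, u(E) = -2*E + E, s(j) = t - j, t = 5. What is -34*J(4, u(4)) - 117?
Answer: -117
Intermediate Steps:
s(j) = 5 - j
u(E) = -E
J(N, v) = 0 (J(N, v) = ((5 - N) + N) - 5 = 5 - 5 = 0)
-34*J(4, u(4)) - 117 = -34*0 - 117 = 0 - 117 = -117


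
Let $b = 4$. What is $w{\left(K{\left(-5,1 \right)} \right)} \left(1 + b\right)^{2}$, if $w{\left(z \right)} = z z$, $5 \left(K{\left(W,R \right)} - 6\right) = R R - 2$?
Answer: $841$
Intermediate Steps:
$K{\left(W,R \right)} = \frac{28}{5} + \frac{R^{2}}{5}$ ($K{\left(W,R \right)} = 6 + \frac{R R - 2}{5} = 6 + \frac{R^{2} - 2}{5} = 6 + \frac{-2 + R^{2}}{5} = 6 + \left(- \frac{2}{5} + \frac{R^{2}}{5}\right) = \frac{28}{5} + \frac{R^{2}}{5}$)
$w{\left(z \right)} = z^{2}$
$w{\left(K{\left(-5,1 \right)} \right)} \left(1 + b\right)^{2} = \left(\frac{28}{5} + \frac{1^{2}}{5}\right)^{2} \left(1 + 4\right)^{2} = \left(\frac{28}{5} + \frac{1}{5} \cdot 1\right)^{2} \cdot 5^{2} = \left(\frac{28}{5} + \frac{1}{5}\right)^{2} \cdot 25 = \left(\frac{29}{5}\right)^{2} \cdot 25 = \frac{841}{25} \cdot 25 = 841$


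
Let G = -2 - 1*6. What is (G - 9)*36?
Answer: -612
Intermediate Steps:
G = -8 (G = -2 - 6 = -8)
(G - 9)*36 = (-8 - 9)*36 = -17*36 = -612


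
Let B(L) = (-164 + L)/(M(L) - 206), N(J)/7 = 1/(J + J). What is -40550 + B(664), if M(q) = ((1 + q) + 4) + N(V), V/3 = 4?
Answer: -450863450/11119 ≈ -40549.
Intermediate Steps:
V = 12 (V = 3*4 = 12)
N(J) = 7/(2*J) (N(J) = 7/(J + J) = 7/((2*J)) = 7*(1/(2*J)) = 7/(2*J))
M(q) = 127/24 + q (M(q) = ((1 + q) + 4) + (7/2)/12 = (5 + q) + (7/2)*(1/12) = (5 + q) + 7/24 = 127/24 + q)
B(L) = (-164 + L)/(-4817/24 + L) (B(L) = (-164 + L)/((127/24 + L) - 206) = (-164 + L)/(-4817/24 + L))
-40550 + B(664) = -40550 + 24*(-164 + 664)/(-4817 + 24*664) = -40550 + 24*500/(-4817 + 15936) = -40550 + 24*500/11119 = -40550 + 24*(1/11119)*500 = -40550 + 12000/11119 = -450863450/11119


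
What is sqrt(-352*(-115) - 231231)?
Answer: I*sqrt(190751) ≈ 436.75*I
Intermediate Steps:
sqrt(-352*(-115) - 231231) = sqrt(40480 - 231231) = sqrt(-190751) = I*sqrt(190751)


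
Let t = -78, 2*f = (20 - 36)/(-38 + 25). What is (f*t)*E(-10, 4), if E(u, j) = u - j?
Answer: 672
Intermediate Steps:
f = 8/13 (f = ((20 - 36)/(-38 + 25))/2 = (-16/(-13))/2 = (-16*(-1/13))/2 = (½)*(16/13) = 8/13 ≈ 0.61539)
(f*t)*E(-10, 4) = ((8/13)*(-78))*(-10 - 1*4) = -48*(-10 - 4) = -48*(-14) = 672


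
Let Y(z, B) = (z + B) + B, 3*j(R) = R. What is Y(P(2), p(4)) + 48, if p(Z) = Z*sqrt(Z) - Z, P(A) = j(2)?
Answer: 170/3 ≈ 56.667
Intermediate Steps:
j(R) = R/3
P(A) = 2/3 (P(A) = (1/3)*2 = 2/3)
p(Z) = Z**(3/2) - Z
Y(z, B) = z + 2*B (Y(z, B) = (B + z) + B = z + 2*B)
Y(P(2), p(4)) + 48 = (2/3 + 2*(4**(3/2) - 1*4)) + 48 = (2/3 + 2*(8 - 4)) + 48 = (2/3 + 2*4) + 48 = (2/3 + 8) + 48 = 26/3 + 48 = 170/3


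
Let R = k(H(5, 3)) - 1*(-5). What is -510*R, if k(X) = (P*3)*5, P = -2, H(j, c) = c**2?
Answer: 12750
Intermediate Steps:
k(X) = -30 (k(X) = -2*3*5 = -6*5 = -30)
R = -25 (R = -30 - 1*(-5) = -30 + 5 = -25)
-510*R = -510*(-25) = 12750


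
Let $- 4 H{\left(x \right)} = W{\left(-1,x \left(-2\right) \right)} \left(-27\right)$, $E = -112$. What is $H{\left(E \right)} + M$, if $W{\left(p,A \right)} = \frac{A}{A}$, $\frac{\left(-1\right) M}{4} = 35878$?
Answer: $- \frac{574021}{4} \approx -1.4351 \cdot 10^{5}$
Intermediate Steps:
$M = -143512$ ($M = \left(-4\right) 35878 = -143512$)
$W{\left(p,A \right)} = 1$
$H{\left(x \right)} = \frac{27}{4}$ ($H{\left(x \right)} = - \frac{1 \left(-27\right)}{4} = \left(- \frac{1}{4}\right) \left(-27\right) = \frac{27}{4}$)
$H{\left(E \right)} + M = \frac{27}{4} - 143512 = - \frac{574021}{4}$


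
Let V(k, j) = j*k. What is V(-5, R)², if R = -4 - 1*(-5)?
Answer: 25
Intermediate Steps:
R = 1 (R = -4 + 5 = 1)
V(-5, R)² = (1*(-5))² = (-5)² = 25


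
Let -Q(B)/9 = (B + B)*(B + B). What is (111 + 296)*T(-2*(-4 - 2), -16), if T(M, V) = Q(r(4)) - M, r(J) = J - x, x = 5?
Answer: -19536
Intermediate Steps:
r(J) = -5 + J (r(J) = J - 1*5 = J - 5 = -5 + J)
Q(B) = -36*B² (Q(B) = -9*(B + B)*(B + B) = -9*2*B*2*B = -36*B²)
T(M, V) = -36 - M (T(M, V) = -36*(-5 + 4)² - M = -36*(-1)² - M = -36*1 - M = -36 - M)
(111 + 296)*T(-2*(-4 - 2), -16) = (111 + 296)*(-36 - (-2)*(-4 - 2)) = 407*(-36 - (-2)*(-6)) = 407*(-36 - 1*12) = 407*(-36 - 12) = 407*(-48) = -19536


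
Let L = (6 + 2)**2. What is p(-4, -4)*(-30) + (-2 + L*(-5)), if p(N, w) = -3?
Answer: -232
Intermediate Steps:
L = 64 (L = 8**2 = 64)
p(-4, -4)*(-30) + (-2 + L*(-5)) = -3*(-30) + (-2 + 64*(-5)) = 90 + (-2 - 320) = 90 - 322 = -232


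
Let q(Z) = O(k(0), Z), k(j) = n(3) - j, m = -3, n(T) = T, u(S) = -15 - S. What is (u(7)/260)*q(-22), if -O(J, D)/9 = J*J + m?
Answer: 297/65 ≈ 4.5692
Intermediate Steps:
k(j) = 3 - j
O(J, D) = 27 - 9*J² (O(J, D) = -9*(J*J - 3) = -9*(J² - 3) = -9*(-3 + J²) = 27 - 9*J²)
q(Z) = -54 (q(Z) = 27 - 9*(3 - 1*0)² = 27 - 9*(3 + 0)² = 27 - 9*3² = 27 - 9*9 = 27 - 81 = -54)
(u(7)/260)*q(-22) = ((-15 - 1*7)/260)*(-54) = ((-15 - 7)*(1/260))*(-54) = -22*1/260*(-54) = -11/130*(-54) = 297/65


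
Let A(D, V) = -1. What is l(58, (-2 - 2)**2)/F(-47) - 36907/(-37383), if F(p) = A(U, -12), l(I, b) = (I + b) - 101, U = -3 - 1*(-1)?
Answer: 61544/2199 ≈ 27.987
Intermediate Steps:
U = -2 (U = -3 + 1 = -2)
l(I, b) = -101 + I + b
F(p) = -1
l(58, (-2 - 2)**2)/F(-47) - 36907/(-37383) = (-101 + 58 + (-2 - 2)**2)/(-1) - 36907/(-37383) = (-101 + 58 + (-4)**2)*(-1) - 36907*(-1/37383) = (-101 + 58 + 16)*(-1) + 2171/2199 = -27*(-1) + 2171/2199 = 27 + 2171/2199 = 61544/2199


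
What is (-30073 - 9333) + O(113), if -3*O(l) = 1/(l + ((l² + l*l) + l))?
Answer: -3045768553/77292 ≈ -39406.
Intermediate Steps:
O(l) = -1/(3*(2*l + 2*l²)) (O(l) = -1/(3*(l + ((l² + l*l) + l))) = -1/(3*(l + ((l² + l²) + l))) = -1/(3*(l + (2*l² + l))) = -1/(3*(l + (l + 2*l²))) = -1/(3*(2*l + 2*l²)))
(-30073 - 9333) + O(113) = (-30073 - 9333) - ⅙/(113*(1 + 113)) = -39406 - ⅙*1/113/114 = -39406 - ⅙*1/113*1/114 = -39406 - 1/77292 = -3045768553/77292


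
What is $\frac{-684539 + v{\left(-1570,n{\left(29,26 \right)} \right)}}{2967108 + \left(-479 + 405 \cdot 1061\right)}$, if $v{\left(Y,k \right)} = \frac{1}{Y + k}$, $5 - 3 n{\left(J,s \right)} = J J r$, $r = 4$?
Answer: $- \frac{2761772597}{13702509523} \approx -0.20155$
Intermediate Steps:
$n{\left(J,s \right)} = \frac{5}{3} - \frac{4 J^{2}}{3}$ ($n{\left(J,s \right)} = \frac{5}{3} - \frac{J J 4}{3} = \frac{5}{3} - \frac{J^{2} \cdot 4}{3} = \frac{5}{3} - \frac{4 J^{2}}{3}$)
$\frac{-684539 + v{\left(-1570,n{\left(29,26 \right)} \right)}}{2967108 + \left(-479 + 405 \cdot 1061\right)} = \frac{-684539 + \frac{1}{-1570 + \left(\frac{5}{3} - \frac{4 \cdot 29^{2}}{3}\right)}}{2967108 + \left(-479 + 405 \cdot 1061\right)} = \frac{-684539 + \frac{1}{-1570 + \left(\frac{5}{3} - \frac{3364}{3}\right)}}{2967108 + \left(-479 + 429705\right)} = \frac{-684539 + \frac{1}{-1570 + \left(\frac{5}{3} - \frac{3364}{3}\right)}}{2967108 + 429226} = \frac{-684539 + \frac{1}{-1570 - \frac{3359}{3}}}{3396334} = \left(-684539 + \frac{1}{- \frac{8069}{3}}\right) \frac{1}{3396334} = \left(-684539 - \frac{3}{8069}\right) \frac{1}{3396334} = \left(- \frac{5523545194}{8069}\right) \frac{1}{3396334} = - \frac{2761772597}{13702509523}$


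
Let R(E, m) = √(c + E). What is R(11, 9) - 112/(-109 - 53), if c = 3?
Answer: 56/81 + √14 ≈ 4.4330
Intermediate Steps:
R(E, m) = √(3 + E)
R(11, 9) - 112/(-109 - 53) = √(3 + 11) - 112/(-109 - 53) = √14 - 112/(-162) = √14 - 112*(-1/162) = √14 + 56/81 = 56/81 + √14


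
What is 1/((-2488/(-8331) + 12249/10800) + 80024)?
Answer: 3332400/266676752297 ≈ 1.2496e-5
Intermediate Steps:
1/((-2488/(-8331) + 12249/10800) + 80024) = 1/((-2488*(-1/8331) + 12249*(1/10800)) + 80024) = 1/((2488/8331 + 1361/1200) + 80024) = 1/(4774697/3332400 + 80024) = 1/(266676752297/3332400) = 3332400/266676752297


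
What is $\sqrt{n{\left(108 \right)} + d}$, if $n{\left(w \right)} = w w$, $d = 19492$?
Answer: $2 \sqrt{7789} \approx 176.51$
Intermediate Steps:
$n{\left(w \right)} = w^{2}$
$\sqrt{n{\left(108 \right)} + d} = \sqrt{108^{2} + 19492} = \sqrt{11664 + 19492} = \sqrt{31156} = 2 \sqrt{7789}$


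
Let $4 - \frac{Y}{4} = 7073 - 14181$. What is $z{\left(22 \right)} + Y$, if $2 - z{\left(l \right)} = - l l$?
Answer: $28934$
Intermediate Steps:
$Y = 28448$ ($Y = 16 - 4 \left(7073 - 14181\right) = 16 - -28432 = 16 + 28432 = 28448$)
$z{\left(l \right)} = 2 + l^{2}$ ($z{\left(l \right)} = 2 - - l l = 2 - - l^{2} = 2 + l^{2}$)
$z{\left(22 \right)} + Y = \left(2 + 22^{2}\right) + 28448 = \left(2 + 484\right) + 28448 = 486 + 28448 = 28934$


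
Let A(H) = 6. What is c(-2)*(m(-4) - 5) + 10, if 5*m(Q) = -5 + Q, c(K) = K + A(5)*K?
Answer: 526/5 ≈ 105.20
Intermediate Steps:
c(K) = 7*K (c(K) = K + 6*K = 7*K)
m(Q) = -1 + Q/5 (m(Q) = (-5 + Q)/5 = -1 + Q/5)
c(-2)*(m(-4) - 5) + 10 = (7*(-2))*((-1 + (1/5)*(-4)) - 5) + 10 = -14*((-1 - 4/5) - 5) + 10 = -14*(-9/5 - 5) + 10 = -14*(-34/5) + 10 = 476/5 + 10 = 526/5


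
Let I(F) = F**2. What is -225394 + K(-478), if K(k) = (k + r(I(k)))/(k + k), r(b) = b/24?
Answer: -5409683/24 ≈ -2.2540e+5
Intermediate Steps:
r(b) = b/24 (r(b) = b*(1/24) = b/24)
K(k) = (k + k**2/24)/(2*k) (K(k) = (k + k**2/24)/(k + k) = (k + k**2/24)/((2*k)) = (k + k**2/24)*(1/(2*k)) = (k + k**2/24)/(2*k))
-225394 + K(-478) = -225394 + (1/2 + (1/48)*(-478)) = -225394 + (1/2 - 239/24) = -225394 - 227/24 = -5409683/24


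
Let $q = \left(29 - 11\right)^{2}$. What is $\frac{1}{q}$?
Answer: $\frac{1}{324} \approx 0.0030864$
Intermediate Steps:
$q = 324$ ($q = 18^{2} = 324$)
$\frac{1}{q} = \frac{1}{324}$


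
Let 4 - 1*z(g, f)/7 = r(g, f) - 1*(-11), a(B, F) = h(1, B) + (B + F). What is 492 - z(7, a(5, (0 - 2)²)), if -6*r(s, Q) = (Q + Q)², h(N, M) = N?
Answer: 223/3 ≈ 74.333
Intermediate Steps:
r(s, Q) = -2*Q²/3 (r(s, Q) = -(Q + Q)²/6 = -4*Q²/6 = -2*Q²/3)
a(B, F) = 1 + B + F (a(B, F) = 1 + (B + F) = 1 + B + F)
z(g, f) = -49 + 14*f²/3 (z(g, f) = 28 - 7*(-2*f²/3 - 1*(-11)) = 28 - 7*(-2*f²/3 + 11) = 28 - 7*(11 - 2*f²/3) = 28 + (-77 + 14*f²/3) = -49 + 14*f²/3)
492 - z(7, a(5, (0 - 2)²)) = 492 - (-49 + 14*(1 + 5 + (0 - 2)²)²/3) = 492 - (-49 + 14*(1 + 5 + (-2)²)²/3) = 492 - (-49 + 14*(1 + 5 + 4)²/3) = 492 - (-49 + (14/3)*10²) = 492 - (-49 + (14/3)*100) = 492 - (-49 + 1400/3) = 492 - 1*1253/3 = 492 - 1253/3 = 223/3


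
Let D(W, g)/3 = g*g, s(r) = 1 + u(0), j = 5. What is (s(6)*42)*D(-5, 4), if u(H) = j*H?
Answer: 2016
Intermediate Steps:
u(H) = 5*H
s(r) = 1 (s(r) = 1 + 5*0 = 1 + 0 = 1)
D(W, g) = 3*g**2 (D(W, g) = 3*(g*g) = 3*g**2)
(s(6)*42)*D(-5, 4) = (1*42)*(3*4**2) = 42*(3*16) = 42*48 = 2016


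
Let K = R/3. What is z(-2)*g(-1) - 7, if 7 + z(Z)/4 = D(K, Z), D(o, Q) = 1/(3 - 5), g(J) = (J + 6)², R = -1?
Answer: -757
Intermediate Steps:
g(J) = (6 + J)²
K = -⅓ (K = -1/3 = -1*⅓ = -⅓ ≈ -0.33333)
D(o, Q) = -½ (D(o, Q) = 1/(-2) = -½)
z(Z) = -30 (z(Z) = -28 + 4*(-½) = -28 - 2 = -30)
z(-2)*g(-1) - 7 = -30*(6 - 1)² - 7 = -30*5² - 7 = -30*25 - 7 = -750 - 7 = -757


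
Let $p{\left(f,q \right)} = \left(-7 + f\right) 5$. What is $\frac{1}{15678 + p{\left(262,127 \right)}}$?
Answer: $\frac{1}{16953} \approx 5.8987 \cdot 10^{-5}$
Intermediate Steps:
$p{\left(f,q \right)} = -35 + 5 f$
$\frac{1}{15678 + p{\left(262,127 \right)}} = \frac{1}{15678 + \left(-35 + 5 \cdot 262\right)} = \frac{1}{15678 + \left(-35 + 1310\right)} = \frac{1}{15678 + 1275} = \frac{1}{16953}$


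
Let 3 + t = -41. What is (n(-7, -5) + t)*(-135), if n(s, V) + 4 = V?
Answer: 7155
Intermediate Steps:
t = -44 (t = -3 - 41 = -44)
n(s, V) = -4 + V
(n(-7, -5) + t)*(-135) = ((-4 - 5) - 44)*(-135) = (-9 - 44)*(-135) = -53*(-135) = 7155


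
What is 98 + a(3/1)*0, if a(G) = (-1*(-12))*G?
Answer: 98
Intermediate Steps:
a(G) = 12*G
98 + a(3/1)*0 = 98 + (12*(3/1))*0 = 98 + (12*(3*1))*0 = 98 + (12*3)*0 = 98 + 36*0 = 98 + 0 = 98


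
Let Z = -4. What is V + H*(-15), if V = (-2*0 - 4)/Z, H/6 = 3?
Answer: -269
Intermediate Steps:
H = 18 (H = 6*3 = 18)
V = 1 (V = (-2*0 - 4)/(-4) = (0 - 4)*(-1/4) = -4*(-1/4) = 1)
V + H*(-15) = 1 + 18*(-15) = 1 - 270 = -269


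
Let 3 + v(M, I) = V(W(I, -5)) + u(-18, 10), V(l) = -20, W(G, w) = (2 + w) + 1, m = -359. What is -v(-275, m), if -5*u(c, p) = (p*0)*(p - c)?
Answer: 23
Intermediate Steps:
W(G, w) = 3 + w
u(c, p) = 0 (u(c, p) = -p*0*(p - c)/5 = -0*(p - c) = -⅕*0 = 0)
v(M, I) = -23 (v(M, I) = -3 + (-20 + 0) = -3 - 20 = -23)
-v(-275, m) = -1*(-23) = 23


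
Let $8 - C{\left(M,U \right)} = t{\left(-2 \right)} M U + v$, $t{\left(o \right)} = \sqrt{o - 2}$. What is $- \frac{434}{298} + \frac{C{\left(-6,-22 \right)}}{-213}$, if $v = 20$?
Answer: $- \frac{14811}{10579} + \frac{88 i}{71} \approx -1.4 + 1.2394 i$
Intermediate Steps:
$t{\left(o \right)} = \sqrt{-2 + o}$
$C{\left(M,U \right)} = -12 - 2 i M U$ ($C{\left(M,U \right)} = 8 - \left(\sqrt{-2 - 2} M U + 20\right) = 8 - \left(\sqrt{-4} M U + 20\right) = 8 - \left(2 i M U + 20\right) = 8 - \left(20 + 2 i M U\right) = -12 - 2 i M U$)
$- \frac{434}{298} + \frac{C{\left(-6,-22 \right)}}{-213} = - \frac{434}{298} + \frac{-12 - 2 i \left(-6\right) \left(-22\right)}{-213} = \left(-434\right) \frac{1}{298} + \left(-12 - 264 i\right) \left(- \frac{1}{213}\right) = - \frac{217}{149} + \left(\frac{4}{71} + \frac{88 i}{71}\right) = - \frac{14811}{10579} + \frac{88 i}{71}$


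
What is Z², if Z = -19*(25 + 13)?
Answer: 521284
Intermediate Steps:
Z = -722 (Z = -19*38 = -722)
Z² = (-722)² = 521284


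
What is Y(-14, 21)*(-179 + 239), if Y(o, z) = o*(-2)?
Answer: 1680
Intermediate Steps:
Y(o, z) = -2*o
Y(-14, 21)*(-179 + 239) = (-2*(-14))*(-179 + 239) = 28*60 = 1680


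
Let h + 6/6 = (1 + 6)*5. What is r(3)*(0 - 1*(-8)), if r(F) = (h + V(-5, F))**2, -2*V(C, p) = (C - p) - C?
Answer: 10082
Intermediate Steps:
h = 34 (h = -1 + (1 + 6)*5 = -1 + 7*5 = -1 + 35 = 34)
V(C, p) = p/2 (V(C, p) = -((C - p) - C)/2 = -(-1)*p/2 = p/2)
r(F) = (34 + F/2)**2
r(3)*(0 - 1*(-8)) = ((68 + 3)**2/4)*(0 - 1*(-8)) = ((1/4)*71**2)*(0 + 8) = ((1/4)*5041)*8 = (5041/4)*8 = 10082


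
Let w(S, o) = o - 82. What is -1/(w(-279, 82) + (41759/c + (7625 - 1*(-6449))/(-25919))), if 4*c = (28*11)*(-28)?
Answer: 55881364/1112695065 ≈ 0.050222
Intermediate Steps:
w(S, o) = -82 + o
c = -2156 (c = ((28*11)*(-28))/4 = (308*(-28))/4 = (¼)*(-8624) = -2156)
-1/(w(-279, 82) + (41759/c + (7625 - 1*(-6449))/(-25919))) = -1/((-82 + 82) + (41759/(-2156) + (7625 - 1*(-6449))/(-25919))) = -1/(0 + (41759*(-1/2156) + (7625 + 6449)*(-1/25919))) = -1/(0 + (-41759/2156 + 14074*(-1/25919))) = -1/(0 + (-41759/2156 - 14074/25919)) = -1/(0 - 1112695065/55881364) = -1/(-1112695065/55881364) = -1*(-55881364/1112695065) = 55881364/1112695065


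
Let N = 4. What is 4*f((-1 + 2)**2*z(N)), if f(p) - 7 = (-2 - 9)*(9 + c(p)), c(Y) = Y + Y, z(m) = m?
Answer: -720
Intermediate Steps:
c(Y) = 2*Y
f(p) = -92 - 22*p (f(p) = 7 + (-2 - 9)*(9 + 2*p) = 7 - 11*(9 + 2*p) = 7 + (-99 - 22*p) = -92 - 22*p)
4*f((-1 + 2)**2*z(N)) = 4*(-92 - 22*(-1 + 2)**2*4) = 4*(-92 - 22*1**2*4) = 4*(-92 - 22*4) = 4*(-92 - 88) = 4*(-180) = -720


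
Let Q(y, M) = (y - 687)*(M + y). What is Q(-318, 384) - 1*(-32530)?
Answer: -33800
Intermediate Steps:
Q(y, M) = (-687 + y)*(M + y)
Q(-318, 384) - 1*(-32530) = ((-318)**2 - 687*384 - 687*(-318) + 384*(-318)) - 1*(-32530) = (101124 - 263808 + 218466 - 122112) + 32530 = -66330 + 32530 = -33800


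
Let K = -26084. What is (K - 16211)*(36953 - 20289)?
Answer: -704803880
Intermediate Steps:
(K - 16211)*(36953 - 20289) = (-26084 - 16211)*(36953 - 20289) = -42295*16664 = -704803880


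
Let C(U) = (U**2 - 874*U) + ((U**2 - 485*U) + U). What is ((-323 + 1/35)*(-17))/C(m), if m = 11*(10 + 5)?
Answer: -16014/494725 ≈ -0.032369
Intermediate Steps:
m = 165 (m = 11*15 = 165)
C(U) = -1358*U + 2*U**2 (C(U) = (U**2 - 874*U) + (U**2 - 484*U) = -1358*U + 2*U**2)
((-323 + 1/35)*(-17))/C(m) = ((-323 + 1/35)*(-17))/((2*165*(-679 + 165))) = ((-323 + 1/35)*(-17))/((2*165*(-514))) = -11304/35*(-17)/(-169620) = (192168/35)*(-1/169620) = -16014/494725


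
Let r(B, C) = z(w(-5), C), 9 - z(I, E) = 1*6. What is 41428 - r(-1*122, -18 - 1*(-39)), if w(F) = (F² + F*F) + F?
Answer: 41425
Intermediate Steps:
w(F) = F + 2*F² (w(F) = (F² + F²) + F = 2*F² + F = F + 2*F²)
z(I, E) = 3 (z(I, E) = 9 - 6 = 3)
r(B, C) = 3
41428 - r(-1*122, -18 - 1*(-39)) = 41428 - 1*3 = 41428 - 3 = 41425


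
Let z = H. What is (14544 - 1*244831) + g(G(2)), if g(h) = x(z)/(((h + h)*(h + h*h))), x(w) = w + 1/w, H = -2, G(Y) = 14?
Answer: -541635025/2352 ≈ -2.3029e+5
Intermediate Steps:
z = -2
g(h) = -5/(4*h*(h + h**2)) (g(h) = (-2 + 1/(-2))/(((h + h)*(h + h*h))) = (-2 - 1/2)/(((2*h)*(h + h**2))) = -5*1/(2*h*(h + h**2))/2 = -5/(4*h*(h + h**2)))
(14544 - 1*244831) + g(G(2)) = (14544 - 1*244831) - 5/4/(14**2*(1 + 14)) = (14544 - 244831) - 5/4*1/196/15 = -230287 - 5/4*1/196*1/15 = -230287 - 1/2352 = -541635025/2352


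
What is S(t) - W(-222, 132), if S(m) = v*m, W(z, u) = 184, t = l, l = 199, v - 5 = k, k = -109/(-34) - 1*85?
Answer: -525845/34 ≈ -15466.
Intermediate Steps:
k = -2781/34 (k = -109*(-1/34) - 85 = 109/34 - 85 = -2781/34 ≈ -81.794)
v = -2611/34 (v = 5 - 2781/34 = -2611/34 ≈ -76.794)
t = 199
S(m) = -2611*m/34
S(t) - W(-222, 132) = -2611/34*199 - 1*184 = -519589/34 - 184 = -525845/34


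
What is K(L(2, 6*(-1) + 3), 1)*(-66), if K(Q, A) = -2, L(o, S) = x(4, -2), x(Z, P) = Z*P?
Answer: 132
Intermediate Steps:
x(Z, P) = P*Z
L(o, S) = -8 (L(o, S) = -2*4 = -8)
K(L(2, 6*(-1) + 3), 1)*(-66) = -2*(-66) = 132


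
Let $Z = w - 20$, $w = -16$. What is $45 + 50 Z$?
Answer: $-1755$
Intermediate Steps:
$Z = -36$ ($Z = -16 - 20 = -36$)
$45 + 50 Z = 45 + 50 \left(-36\right) = 45 - 1800 = -1755$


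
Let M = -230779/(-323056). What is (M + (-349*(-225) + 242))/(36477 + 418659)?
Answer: 771102507/4455588352 ≈ 0.17306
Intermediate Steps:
M = 230779/323056 (M = -230779*(-1/323056) = 230779/323056 ≈ 0.71436)
(M + (-349*(-225) + 242))/(36477 + 418659) = (230779/323056 + (-349*(-225) + 242))/(36477 + 418659) = (230779/323056 + (78525 + 242))/455136 = (230779/323056 + 78767)*(1/455136) = (25446382731/323056)*(1/455136) = 771102507/4455588352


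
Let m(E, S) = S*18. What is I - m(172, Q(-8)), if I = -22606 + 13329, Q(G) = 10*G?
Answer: -7837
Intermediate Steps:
m(E, S) = 18*S
I = -9277
I - m(172, Q(-8)) = -9277 - 18*10*(-8) = -9277 - 18*(-80) = -9277 - 1*(-1440) = -9277 + 1440 = -7837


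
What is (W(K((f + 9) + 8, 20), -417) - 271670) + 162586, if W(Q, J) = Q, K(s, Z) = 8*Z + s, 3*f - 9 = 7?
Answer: -326705/3 ≈ -1.0890e+5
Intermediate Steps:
f = 16/3 (f = 3 + (⅓)*7 = 3 + 7/3 = 16/3 ≈ 5.3333)
K(s, Z) = s + 8*Z
(W(K((f + 9) + 8, 20), -417) - 271670) + 162586 = ((((16/3 + 9) + 8) + 8*20) - 271670) + 162586 = (((43/3 + 8) + 160) - 271670) + 162586 = ((67/3 + 160) - 271670) + 162586 = (547/3 - 271670) + 162586 = -814463/3 + 162586 = -326705/3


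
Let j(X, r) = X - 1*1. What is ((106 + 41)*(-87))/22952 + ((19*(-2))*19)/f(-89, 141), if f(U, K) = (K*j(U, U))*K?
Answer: -11433329233/20533892040 ≈ -0.55680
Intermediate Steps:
j(X, r) = -1 + X (j(X, r) = X - 1 = -1 + X)
f(U, K) = K**2*(-1 + U) (f(U, K) = (K*(-1 + U))*K = K**2*(-1 + U))
((106 + 41)*(-87))/22952 + ((19*(-2))*19)/f(-89, 141) = ((106 + 41)*(-87))/22952 + ((19*(-2))*19)/((141**2*(-1 - 89))) = (147*(-87))*(1/22952) + (-38*19)/((19881*(-90))) = -12789*1/22952 - 722/(-1789290) = -12789/22952 - 722*(-1/1789290) = -12789/22952 + 361/894645 = -11433329233/20533892040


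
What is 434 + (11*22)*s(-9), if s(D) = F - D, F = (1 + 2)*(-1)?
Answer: 1886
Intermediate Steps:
F = -3 (F = 3*(-1) = -3)
s(D) = -3 - D
434 + (11*22)*s(-9) = 434 + (11*22)*(-3 - 1*(-9)) = 434 + 242*(-3 + 9) = 434 + 242*6 = 434 + 1452 = 1886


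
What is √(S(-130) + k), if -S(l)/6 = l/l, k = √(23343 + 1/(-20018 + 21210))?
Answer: √(-532824 + 149*√8291807386)/298 ≈ 12.115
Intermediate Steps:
k = √8291807386/596 (k = √(23343 + 1/1192) = √(27824857/1192) = √8291807386/596 ≈ 152.78)
S(l) = -6 (S(l) = -6*l/l = -6*1 = -6)
√(S(-130) + k) = √(-6 + √8291807386/596)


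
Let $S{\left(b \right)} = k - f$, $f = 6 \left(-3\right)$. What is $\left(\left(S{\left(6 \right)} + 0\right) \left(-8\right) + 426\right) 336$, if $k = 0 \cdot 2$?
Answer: $94752$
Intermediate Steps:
$k = 0$
$f = -18$
$S{\left(b \right)} = 18$ ($S{\left(b \right)} = 0 - -18 = 0 + 18 = 18$)
$\left(\left(S{\left(6 \right)} + 0\right) \left(-8\right) + 426\right) 336 = \left(\left(18 + 0\right) \left(-8\right) + 426\right) 336 = \left(18 \left(-8\right) + 426\right) 336 = \left(-144 + 426\right) 336 = 282 \cdot 336 = 94752$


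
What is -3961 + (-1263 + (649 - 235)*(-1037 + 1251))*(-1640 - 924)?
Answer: -223925773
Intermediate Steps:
-3961 + (-1263 + (649 - 235)*(-1037 + 1251))*(-1640 - 924) = -3961 + (-1263 + 414*214)*(-2564) = -3961 + (-1263 + 88596)*(-2564) = -3961 + 87333*(-2564) = -3961 - 223921812 = -223925773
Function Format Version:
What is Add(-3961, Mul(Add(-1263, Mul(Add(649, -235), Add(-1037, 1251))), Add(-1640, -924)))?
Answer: -223925773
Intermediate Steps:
Add(-3961, Mul(Add(-1263, Mul(Add(649, -235), Add(-1037, 1251))), Add(-1640, -924))) = Add(-3961, Mul(Add(-1263, Mul(414, 214)), -2564)) = Add(-3961, Mul(Add(-1263, 88596), -2564)) = Add(-3961, Mul(87333, -2564)) = Add(-3961, -223921812) = -223925773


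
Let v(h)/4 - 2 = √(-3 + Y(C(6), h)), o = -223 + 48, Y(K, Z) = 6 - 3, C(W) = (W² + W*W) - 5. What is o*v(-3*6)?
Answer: -1400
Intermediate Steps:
C(W) = -5 + 2*W² (C(W) = (W² + W²) - 5 = 2*W² - 5 = -5 + 2*W²)
Y(K, Z) = 3
o = -175
v(h) = 8 (v(h) = 8 + 4*√(-3 + 3) = 8 + 4*√0 = 8 + 4*0 = 8 + 0 = 8)
o*v(-3*6) = -175*8 = -1400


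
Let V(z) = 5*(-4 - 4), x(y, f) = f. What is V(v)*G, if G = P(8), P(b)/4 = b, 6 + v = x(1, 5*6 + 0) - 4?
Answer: -1280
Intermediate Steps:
v = 20 (v = -6 + ((5*6 + 0) - 4) = -6 + ((30 + 0) - 4) = -6 + (30 - 4) = -6 + 26 = 20)
P(b) = 4*b
V(z) = -40 (V(z) = 5*(-8) = -40)
G = 32 (G = 4*8 = 32)
V(v)*G = -40*32 = -1280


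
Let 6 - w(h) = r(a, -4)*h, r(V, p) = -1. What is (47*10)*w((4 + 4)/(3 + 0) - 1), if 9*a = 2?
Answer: 10810/3 ≈ 3603.3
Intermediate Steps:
a = 2/9 (a = (⅑)*2 = 2/9 ≈ 0.22222)
w(h) = 6 + h (w(h) = 6 - (-1)*h = 6 + h)
(47*10)*w((4 + 4)/(3 + 0) - 1) = (47*10)*(6 + ((4 + 4)/(3 + 0) - 1)) = 470*(6 + (8/3 - 1)) = 470*(6 + 5/3) = 470*(23/3) = 10810/3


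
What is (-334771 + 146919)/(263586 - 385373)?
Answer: 187852/121787 ≈ 1.5425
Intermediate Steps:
(-334771 + 146919)/(263586 - 385373) = -187852/(-121787) = -187852*(-1/121787) = 187852/121787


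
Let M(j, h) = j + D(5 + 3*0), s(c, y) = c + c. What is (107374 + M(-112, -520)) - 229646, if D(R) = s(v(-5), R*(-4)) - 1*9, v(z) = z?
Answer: -122403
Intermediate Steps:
s(c, y) = 2*c
D(R) = -19 (D(R) = 2*(-5) - 1*9 = -10 - 9 = -19)
M(j, h) = -19 + j (M(j, h) = j - 19 = -19 + j)
(107374 + M(-112, -520)) - 229646 = (107374 + (-19 - 112)) - 229646 = (107374 - 131) - 229646 = 107243 - 229646 = -122403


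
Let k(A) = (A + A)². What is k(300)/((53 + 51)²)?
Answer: 5625/169 ≈ 33.284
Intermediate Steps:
k(A) = 4*A² (k(A) = (2*A)² = 4*A²)
k(300)/((53 + 51)²) = (4*300²)/((53 + 51)²) = (4*90000)/(104²) = 360000/10816 = 360000*(1/10816) = 5625/169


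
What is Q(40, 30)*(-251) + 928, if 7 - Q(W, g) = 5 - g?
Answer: -7104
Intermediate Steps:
Q(W, g) = 2 + g (Q(W, g) = 7 - (5 - g) = 7 + (-5 + g) = 2 + g)
Q(40, 30)*(-251) + 928 = (2 + 30)*(-251) + 928 = 32*(-251) + 928 = -8032 + 928 = -7104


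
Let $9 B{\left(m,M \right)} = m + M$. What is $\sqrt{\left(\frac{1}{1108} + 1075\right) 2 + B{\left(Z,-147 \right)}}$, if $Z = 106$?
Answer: $\frac{\sqrt{5926246030}}{1662} \approx 46.319$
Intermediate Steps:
$B{\left(m,M \right)} = \frac{M}{9} + \frac{m}{9}$ ($B{\left(m,M \right)} = \frac{m + M}{9} = \frac{M + m}{9} = \frac{M}{9} + \frac{m}{9}$)
$\sqrt{\left(\frac{1}{1108} + 1075\right) 2 + B{\left(Z,-147 \right)}} = \sqrt{\left(\frac{1}{1108} + 1075\right) 2 + \left(\frac{1}{9} \left(-147\right) + \frac{1}{9} \cdot 106\right)} = \sqrt{\left(\frac{1}{1108} + 1075\right) 2 + \left(- \frac{49}{3} + \frac{106}{9}\right)} = \sqrt{\frac{1191101}{1108} \cdot 2 - \frac{41}{9}} = \sqrt{\frac{1191101}{554} - \frac{41}{9}} = \sqrt{\frac{10697195}{4986}} = \frac{\sqrt{5926246030}}{1662}$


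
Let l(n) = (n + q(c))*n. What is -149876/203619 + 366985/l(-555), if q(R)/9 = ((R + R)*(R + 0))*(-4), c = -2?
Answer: 306892265/6351080229 ≈ 0.048321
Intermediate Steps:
q(R) = -72*R**2 (q(R) = 9*(((R + R)*(R + 0))*(-4)) = 9*(((2*R)*R)*(-4)) = 9*((2*R**2)*(-4)) = 9*(-8*R**2) = -72*R**2)
l(n) = n*(-288 + n) (l(n) = (n - 72*(-2)**2)*n = (n - 72*4)*n = (n - 288)*n = (-288 + n)*n = n*(-288 + n))
-149876/203619 + 366985/l(-555) = -149876/203619 + 366985/((-555*(-288 - 555))) = -149876*1/203619 + 366985/((-555*(-843))) = -149876/203619 + 366985/467865 = -149876/203619 + 366985*(1/467865) = -149876/203619 + 73397/93573 = 306892265/6351080229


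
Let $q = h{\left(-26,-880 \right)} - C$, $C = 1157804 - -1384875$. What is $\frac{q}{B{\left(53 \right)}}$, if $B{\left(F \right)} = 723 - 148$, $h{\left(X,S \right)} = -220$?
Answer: $- \frac{2542899}{575} \approx -4422.4$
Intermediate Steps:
$B{\left(F \right)} = 575$
$C = 2542679$ ($C = 1157804 + 1384875 = 2542679$)
$q = -2542899$ ($q = -220 - 2542679 = -2542899$)
$\frac{q}{B{\left(53 \right)}} = - \frac{2542899}{575}$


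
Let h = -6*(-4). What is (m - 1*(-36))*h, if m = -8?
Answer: 672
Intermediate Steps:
h = 24
(m - 1*(-36))*h = (-8 - 1*(-36))*24 = (-8 + 36)*24 = 28*24 = 672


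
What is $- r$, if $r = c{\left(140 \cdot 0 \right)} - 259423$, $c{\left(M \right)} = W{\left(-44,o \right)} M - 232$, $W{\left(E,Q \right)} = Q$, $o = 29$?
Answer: $259655$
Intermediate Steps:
$c{\left(M \right)} = -232 + 29 M$ ($c{\left(M \right)} = 29 M - 232 = -232 + 29 M$)
$r = -259655$ ($r = \left(-232 + 29 \cdot 140 \cdot 0\right) - 259423 = \left(-232 + 29 \cdot 0\right) - 259423 = \left(-232 + 0\right) - 259423 = -232 - 259423 = -259655$)
$- r = \left(-1\right) \left(-259655\right) = 259655$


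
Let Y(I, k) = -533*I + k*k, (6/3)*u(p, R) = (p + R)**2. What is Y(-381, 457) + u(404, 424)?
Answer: 754714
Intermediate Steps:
u(p, R) = (R + p)**2/2 (u(p, R) = (p + R)**2/2 = (R + p)**2/2)
Y(I, k) = k**2 - 533*I (Y(I, k) = -533*I + k**2 = k**2 - 533*I)
Y(-381, 457) + u(404, 424) = (457**2 - 533*(-381)) + (424 + 404)**2/2 = (208849 + 203073) + (1/2)*828**2 = 411922 + (1/2)*685584 = 411922 + 342792 = 754714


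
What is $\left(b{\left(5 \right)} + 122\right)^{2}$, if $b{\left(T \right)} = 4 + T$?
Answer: $17161$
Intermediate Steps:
$\left(b{\left(5 \right)} + 122\right)^{2} = \left(\left(4 + 5\right) + 122\right)^{2} = \left(9 + 122\right)^{2} = 131^{2} = 17161$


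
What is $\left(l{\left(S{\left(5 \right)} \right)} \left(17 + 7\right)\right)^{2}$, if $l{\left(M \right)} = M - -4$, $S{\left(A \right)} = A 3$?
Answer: $207936$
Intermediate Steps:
$S{\left(A \right)} = 3 A$
$l{\left(M \right)} = 4 + M$ ($l{\left(M \right)} = M + 4 = 4 + M$)
$\left(l{\left(S{\left(5 \right)} \right)} \left(17 + 7\right)\right)^{2} = \left(\left(4 + 3 \cdot 5\right) \left(17 + 7\right)\right)^{2} = \left(\left(4 + 15\right) 24\right)^{2} = \left(19 \cdot 24\right)^{2} = 456^{2} = 207936$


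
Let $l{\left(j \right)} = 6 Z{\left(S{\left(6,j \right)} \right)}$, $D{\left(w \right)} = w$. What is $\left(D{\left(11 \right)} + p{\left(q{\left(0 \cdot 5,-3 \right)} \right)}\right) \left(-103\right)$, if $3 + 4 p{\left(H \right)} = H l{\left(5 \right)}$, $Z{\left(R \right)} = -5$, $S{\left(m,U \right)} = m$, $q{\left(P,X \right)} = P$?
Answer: $- \frac{4223}{4} \approx -1055.8$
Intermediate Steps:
$l{\left(j \right)} = -30$ ($l{\left(j \right)} = 6 \left(-5\right) = -30$)
$p{\left(H \right)} = - \frac{3}{4} - \frac{15 H}{2}$ ($p{\left(H \right)} = - \frac{3}{4} + \frac{H \left(-30\right)}{4} = - \frac{3}{4} + \frac{\left(-30\right) H}{4} = - \frac{3}{4} - \frac{15 H}{2}$)
$\left(D{\left(11 \right)} + p{\left(q{\left(0 \cdot 5,-3 \right)} \right)}\right) \left(-103\right) = \left(11 - \left(\frac{3}{4} + \frac{15 \cdot 0 \cdot 5}{2}\right)\right) \left(-103\right) = \left(11 - \frac{3}{4}\right) \left(-103\right) = \frac{41}{4} \left(-103\right) = - \frac{4223}{4}$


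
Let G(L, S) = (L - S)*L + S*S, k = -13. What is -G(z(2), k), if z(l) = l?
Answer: -199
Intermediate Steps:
G(L, S) = S² + L*(L - S) (G(L, S) = L*(L - S) + S² = S² + L*(L - S))
-G(z(2), k) = -(2² + (-13)² - 1*2*(-13)) = -(4 + 169 + 26) = -1*199 = -199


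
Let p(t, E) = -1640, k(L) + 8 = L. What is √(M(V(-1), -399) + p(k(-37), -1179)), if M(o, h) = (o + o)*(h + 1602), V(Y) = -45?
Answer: I*√109910 ≈ 331.53*I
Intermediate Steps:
k(L) = -8 + L
M(o, h) = 2*o*(1602 + h) (M(o, h) = (2*o)*(1602 + h) = 2*o*(1602 + h))
√(M(V(-1), -399) + p(k(-37), -1179)) = √(2*(-45)*(1602 - 399) - 1640) = √(2*(-45)*1203 - 1640) = √(-108270 - 1640) = √(-109910) = I*√109910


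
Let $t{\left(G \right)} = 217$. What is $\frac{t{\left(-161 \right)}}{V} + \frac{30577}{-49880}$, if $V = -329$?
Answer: $- \frac{2983399}{2344360} \approx -1.2726$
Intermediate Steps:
$\frac{t{\left(-161 \right)}}{V} + \frac{30577}{-49880} = \frac{217}{-329} + \frac{30577}{-49880} = 217 \left(- \frac{1}{329}\right) + 30577 \left(- \frac{1}{49880}\right) = - \frac{31}{47} - \frac{30577}{49880} = - \frac{2983399}{2344360}$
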